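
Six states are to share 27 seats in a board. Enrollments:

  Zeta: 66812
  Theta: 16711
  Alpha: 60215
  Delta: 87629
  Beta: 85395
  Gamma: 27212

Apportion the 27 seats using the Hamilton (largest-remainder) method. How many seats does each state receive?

The standard divisor is 343974/27 ≈ 12739.778.
Standard quotas: Zeta 5.2444, Theta 1.3117, Alpha 4.7265, Delta 6.8784, Beta 6.7030, Gamma 2.1360.
Lower quotas: Zeta 5, Theta 1, Alpha 4, Delta 6, Beta 6, Gamma 2 (sum 24, leaving 3 seats).
Remainders in descending order: Delta 0.8784, Alpha 0.7265, Beta 0.7030, Theta 0.3117, Zeta 0.2444, Gamma 0.1360.
Largest remainders: Delta, Alpha, Beta receive the extra seats.

Zeta: 5, Theta: 1, Alpha: 5, Delta: 7, Beta: 7, Gamma: 2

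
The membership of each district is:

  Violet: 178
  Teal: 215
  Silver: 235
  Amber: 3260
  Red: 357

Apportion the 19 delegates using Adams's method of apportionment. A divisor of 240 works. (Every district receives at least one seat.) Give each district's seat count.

Violet=1; Teal=1; Silver=1; Amber=14; Red=2

With modified divisor 240: modified quotas Violet 0.742, Teal 0.896, Silver 0.979, Amber 13.583, Red 1.488.
Rounding up: Violet 1, Teal 1, Silver 1, Amber 14, Red 2 (total 19).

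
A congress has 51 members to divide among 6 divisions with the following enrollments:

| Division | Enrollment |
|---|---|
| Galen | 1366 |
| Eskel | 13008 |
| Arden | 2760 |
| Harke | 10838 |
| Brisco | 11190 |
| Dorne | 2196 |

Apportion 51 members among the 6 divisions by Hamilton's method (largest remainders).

Total 41358; standard divisor 41358/51 ≈ 810.941.
Standard quotas: Galen 1.6845, Eskel 16.0406, Arden 3.4035, Harke 13.3647, Brisco 13.7988, Dorne 2.7080.
Lower quotas: Galen 1, Eskel 16, Arden 3, Harke 13, Brisco 13, Dorne 2 (sum 48, leaving 3 seats).
Remainders in descending order: Brisco 0.7988, Dorne 0.7080, Galen 0.6845, Arden 0.4035, Harke 0.3647, Eskel 0.0406.
The surplus seats go to Brisco, Dorne, Galen.

Galen=2; Eskel=16; Arden=3; Harke=13; Brisco=14; Dorne=3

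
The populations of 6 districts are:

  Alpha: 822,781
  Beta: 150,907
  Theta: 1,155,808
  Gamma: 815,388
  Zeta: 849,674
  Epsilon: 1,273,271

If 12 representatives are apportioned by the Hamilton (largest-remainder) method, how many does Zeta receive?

Total 5067829; standard divisor 5067829/12 ≈ 422319.083.
Standard quotas: Alpha 1.9482, Beta 0.3573, Theta 2.7368, Gamma 1.9307, Zeta 2.0119, Epsilon 3.0150.
Lower quotas: Alpha 1, Beta 0, Theta 2, Gamma 1, Zeta 2, Epsilon 3 (sum 9, leaving 3 seats).
Remainders in descending order: Alpha 0.9482, Gamma 0.9307, Theta 0.7368, Beta 0.3573, Epsilon 0.0150, Zeta 0.0119.
Largest remainders: Alpha, Gamma, Theta receive the extra seats.
Zeta receives 2.

2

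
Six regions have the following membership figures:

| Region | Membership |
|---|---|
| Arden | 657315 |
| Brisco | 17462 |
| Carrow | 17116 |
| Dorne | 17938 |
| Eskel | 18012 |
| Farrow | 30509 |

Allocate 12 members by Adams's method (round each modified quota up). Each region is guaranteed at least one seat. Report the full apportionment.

Arden 7; Brisco 1; Carrow 1; Dorne 1; Eskel 1; Farrow 1

Standard divisor 758352/12 ≈ 63196; standard quotas: Arden 10.401, Brisco 0.276, Carrow 0.271, Dorne 0.284, Eskel 0.285, Farrow 0.483.
Rounding up gives 11, 1, 1, 1, 1, 1 = 16 seats, so the divisor must be adjusted.
With modified divisor 101700: modified quotas Arden 6.463, Brisco 0.172, Carrow 0.168, Dorne 0.176, Eskel 0.177, Farrow 0.300.
Rounding up: Arden 7, Brisco 1, Carrow 1, Dorne 1, Eskel 1, Farrow 1 (total 12).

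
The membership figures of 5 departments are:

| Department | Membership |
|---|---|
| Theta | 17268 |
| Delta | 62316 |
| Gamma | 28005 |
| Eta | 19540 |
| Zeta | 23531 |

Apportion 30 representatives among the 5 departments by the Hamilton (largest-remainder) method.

Theta 3; Delta 12; Gamma 6; Eta 4; Zeta 5

Standard divisor: 150660 ÷ 30 = 5022.
Standard quotas: Theta 3.4385, Delta 12.4086, Gamma 5.5765, Eta 3.8909, Zeta 4.6856.
Lower quotas: Theta 3, Delta 12, Gamma 5, Eta 3, Zeta 4 (sum 27, leaving 3 seats).
Remainders in descending order: Eta 0.8909, Zeta 0.6856, Gamma 0.5765, Theta 0.4385, Delta 0.4086.
The surplus seats go to Eta, Zeta, Gamma.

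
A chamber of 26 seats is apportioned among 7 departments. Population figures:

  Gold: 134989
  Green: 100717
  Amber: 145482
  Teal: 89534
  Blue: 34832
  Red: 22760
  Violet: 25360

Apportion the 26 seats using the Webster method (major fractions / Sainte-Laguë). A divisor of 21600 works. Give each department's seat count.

Gold 6; Green 5; Amber 7; Teal 4; Blue 2; Red 1; Violet 1

With modified divisor 21600: modified quotas Gold 6.249, Green 4.663, Amber 6.735, Teal 4.145, Blue 1.613, Red 1.054, Violet 1.174.
Rounding to the nearest integer: Gold 6, Green 5, Amber 7, Teal 4, Blue 2, Red 1, Violet 1 (total 26).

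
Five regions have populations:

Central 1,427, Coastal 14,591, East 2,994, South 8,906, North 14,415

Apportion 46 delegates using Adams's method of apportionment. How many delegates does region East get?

Standard divisor 42333/46 ≈ 920.283; standard quotas: Central 1.551, Coastal 15.855, East 3.253, South 9.677, North 15.664.
Rounding up gives 2, 16, 4, 10, 16 = 48 seats, so the divisor must be adjusted.
With modified divisor 980: modified quotas Central 1.456, Coastal 14.889, East 3.055, South 9.088, North 14.709.
Rounding up: Central 2, Coastal 15, East 4, South 10, North 15 (total 46).
East receives 4.

4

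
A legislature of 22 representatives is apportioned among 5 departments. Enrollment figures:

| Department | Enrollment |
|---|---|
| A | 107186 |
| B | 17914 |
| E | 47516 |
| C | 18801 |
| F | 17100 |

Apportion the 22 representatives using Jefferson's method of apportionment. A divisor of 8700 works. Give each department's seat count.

A 12, B 2, E 5, C 2, F 1

With modified divisor 8700: modified quotas A 12.320, B 2.059, E 5.462, C 2.161, F 1.966.
Rounding down: A 12, B 2, E 5, C 2, F 1 (total 22).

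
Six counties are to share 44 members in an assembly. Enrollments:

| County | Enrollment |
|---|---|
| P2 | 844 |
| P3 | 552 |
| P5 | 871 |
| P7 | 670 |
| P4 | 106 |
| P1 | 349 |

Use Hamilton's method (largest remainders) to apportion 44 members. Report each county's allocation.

P2 11; P3 7; P5 11; P7 9; P4 1; P1 5

Total 3392; standard divisor 3392/44 ≈ 77.091.
Standard quotas: P2 10.948, P3 7.160, P5 11.298, P7 8.691, P4 1.375, P1 4.527.
Lower quotas: P2 10, P3 7, P5 11, P7 8, P4 1, P1 4 (sum 41, leaving 3 seats).
Remainders in descending order: P2 0.948, P7 0.691, P1 0.527, P4 0.375, P5 0.298, P3 0.160.
The surplus seats go to P2, P7, P1.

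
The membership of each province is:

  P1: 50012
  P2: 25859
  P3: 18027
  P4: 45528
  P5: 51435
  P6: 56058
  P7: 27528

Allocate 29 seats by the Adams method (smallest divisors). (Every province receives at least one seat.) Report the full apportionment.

Standard divisor 274447/29 ≈ 9463.69; standard quotas: P1 5.285, P2 2.732, P3 1.905, P4 4.811, P5 5.435, P6 5.923, P7 2.909.
Rounding up gives 6, 3, 2, 5, 6, 6, 3 = 31 seats, so the divisor must be adjusted.
With modified divisor 10700: modified quotas P1 4.674, P2 2.417, P3 1.685, P4 4.255, P5 4.807, P6 5.239, P7 2.573.
Rounding up: P1 5, P2 3, P3 2, P4 5, P5 5, P6 6, P7 3 (total 29).

P1 5, P2 3, P3 2, P4 5, P5 5, P6 6, P7 3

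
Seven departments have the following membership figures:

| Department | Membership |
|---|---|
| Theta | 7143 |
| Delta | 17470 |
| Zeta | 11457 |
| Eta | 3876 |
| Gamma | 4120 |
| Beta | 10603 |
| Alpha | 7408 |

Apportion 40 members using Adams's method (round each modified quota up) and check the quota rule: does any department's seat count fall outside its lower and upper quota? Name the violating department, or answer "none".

Delta

Standard quotas: Theta 4.603, Delta 11.257, Zeta 7.382, Eta 2.498, Gamma 2.655, Beta 6.832, Alpha 4.773.
Adams allocation: Theta 5, Delta 10, Zeta 7, Eta 3, Gamma 3, Beta 7, Alpha 5.
Delta has quota 11.257 (lower 11, upper 12) but receives 10 — outside the quota interval.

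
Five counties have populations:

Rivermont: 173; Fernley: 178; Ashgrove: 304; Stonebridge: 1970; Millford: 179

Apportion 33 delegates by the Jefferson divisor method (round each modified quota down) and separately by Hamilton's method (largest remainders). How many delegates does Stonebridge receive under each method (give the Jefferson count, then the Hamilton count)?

Jefferson: Rivermont 2, Fernley 2, Ashgrove 3, Stonebridge 24, Millford 2.
Hamilton: Rivermont 2, Fernley 2, Ashgrove 4, Stonebridge 23, Millford 2.
Stonebridge gets 24 under Jefferson and 23 under Hamilton.

24 and 23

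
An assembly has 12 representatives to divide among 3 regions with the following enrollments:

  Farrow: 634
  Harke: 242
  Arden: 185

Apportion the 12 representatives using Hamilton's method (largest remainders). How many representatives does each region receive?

Farrow 7; Harke 3; Arden 2

Standard divisor: 1061 ÷ 12 ≈ 88.417.
Standard quotas: Farrow 7.171, Harke 2.737, Arden 2.092.
Lower quotas: Farrow 7, Harke 2, Arden 2 (sum 11, leaving 1 seat).
Remainders in descending order: Harke 0.737, Farrow 0.171, Arden 0.092.
Largest remainder: Harke receives the extra seat.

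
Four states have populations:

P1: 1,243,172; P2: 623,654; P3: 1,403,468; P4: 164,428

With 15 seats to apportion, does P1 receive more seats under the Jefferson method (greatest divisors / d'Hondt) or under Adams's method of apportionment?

Jefferson

Jefferson: P1 6, P2 3, P3 6, P4 0.
Adams: P1 5, P2 3, P3 6, P4 1.
P1 gets 6 under Jefferson and 5 under Adams.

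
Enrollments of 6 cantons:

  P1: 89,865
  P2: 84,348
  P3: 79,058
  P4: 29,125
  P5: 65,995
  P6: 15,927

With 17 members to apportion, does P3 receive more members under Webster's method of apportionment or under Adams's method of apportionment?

Webster

Webster: P1 4, P2 4, P3 4, P4 1, P5 3, P6 1.
Adams: P1 4, P2 4, P3 3, P4 2, P5 3, P6 1.
P3 gets 4 under Webster and 3 under Adams.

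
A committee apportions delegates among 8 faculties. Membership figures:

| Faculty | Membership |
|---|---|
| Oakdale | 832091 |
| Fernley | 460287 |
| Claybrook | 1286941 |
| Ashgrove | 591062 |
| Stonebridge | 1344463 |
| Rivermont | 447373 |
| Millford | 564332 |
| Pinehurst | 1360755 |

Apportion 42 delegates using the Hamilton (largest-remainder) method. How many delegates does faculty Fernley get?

Standard divisor: 6887304 ÷ 42 ≈ 163983.429.
Standard quotas: Oakdale 5.0742, Fernley 2.8069, Claybrook 7.8480, Ashgrove 3.6044, Stonebridge 8.1988, Rivermont 2.7282, Millford 3.4414, Pinehurst 8.2981.
Lower quotas: Oakdale 5, Fernley 2, Claybrook 7, Ashgrove 3, Stonebridge 8, Rivermont 2, Millford 3, Pinehurst 8 (sum 38, leaving 4 seats).
Remainders in descending order: Claybrook 0.8480, Fernley 0.8069, Rivermont 0.7282, Ashgrove 0.6044, Millford 0.4414, Pinehurst 0.2981, Stonebridge 0.1988, Oakdale 0.0742.
The surplus seats go to Claybrook, Fernley, Rivermont, Ashgrove.
Fernley receives 3.

3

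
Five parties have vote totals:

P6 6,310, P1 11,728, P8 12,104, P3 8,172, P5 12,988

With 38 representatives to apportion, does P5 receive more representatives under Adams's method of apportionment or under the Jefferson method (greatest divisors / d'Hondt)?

Jefferson

Adams: P6 5, P1 9, P8 9, P3 6, P5 9.
Jefferson: P6 4, P1 9, P8 9, P3 6, P5 10.
P5 gets 9 under Adams and 10 under Jefferson.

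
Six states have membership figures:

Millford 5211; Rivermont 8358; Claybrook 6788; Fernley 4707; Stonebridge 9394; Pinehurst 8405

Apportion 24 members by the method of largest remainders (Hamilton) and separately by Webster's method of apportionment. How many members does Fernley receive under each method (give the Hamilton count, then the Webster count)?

Hamilton: Millford 3, Rivermont 5, Claybrook 4, Fernley 2, Stonebridge 5, Pinehurst 5.
Webster: Millford 3, Rivermont 4, Claybrook 4, Fernley 3, Stonebridge 5, Pinehurst 5.
Fernley gets 2 under Hamilton and 3 under Webster.

2 and 3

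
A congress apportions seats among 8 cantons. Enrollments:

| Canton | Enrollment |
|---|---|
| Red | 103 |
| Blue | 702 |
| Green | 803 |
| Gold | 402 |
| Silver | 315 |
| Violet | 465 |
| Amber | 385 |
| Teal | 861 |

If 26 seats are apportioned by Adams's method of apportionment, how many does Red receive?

1

Standard divisor 4036/26 ≈ 155.231; standard quotas: Red 0.664, Blue 4.522, Green 5.173, Gold 2.590, Silver 2.029, Violet 2.996, Amber 2.480, Teal 5.547.
Rounding up gives 1, 5, 6, 3, 3, 3, 3, 6 = 30 seats, so the divisor must be adjusted.
With modified divisor 180: modified quotas Red 0.572, Blue 3.900, Green 4.461, Gold 2.233, Silver 1.750, Violet 2.583, Amber 2.139, Teal 4.783.
Rounding up: Red 1, Blue 4, Green 5, Gold 3, Silver 2, Violet 3, Amber 3, Teal 5 (total 26).
Red receives 1.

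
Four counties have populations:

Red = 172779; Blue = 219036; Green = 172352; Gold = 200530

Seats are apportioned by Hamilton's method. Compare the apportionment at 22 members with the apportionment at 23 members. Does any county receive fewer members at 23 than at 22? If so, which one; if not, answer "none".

At 22 seats: Red 5, Blue 6, Green 5, Gold 6.
At 23 seats: Red 5, Blue 7, Green 5, Gold 6.
No county's allocation decreased.

none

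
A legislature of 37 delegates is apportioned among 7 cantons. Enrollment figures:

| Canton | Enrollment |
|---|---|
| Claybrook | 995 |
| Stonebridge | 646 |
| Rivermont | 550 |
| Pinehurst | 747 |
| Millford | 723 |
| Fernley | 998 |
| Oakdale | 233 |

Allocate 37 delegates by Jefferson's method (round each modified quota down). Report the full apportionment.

Claybrook=8, Stonebridge=5, Rivermont=4, Pinehurst=6, Millford=5, Fernley=8, Oakdale=1

Standard divisor 4892/37 ≈ 132.216; standard quotas: Claybrook 7.526, Stonebridge 4.886, Rivermont 4.160, Pinehurst 5.650, Millford 5.468, Fernley 7.548, Oakdale 1.762.
Rounding down gives 7, 4, 4, 5, 5, 7, 1 = 33 seats, so the divisor must be adjusted.
With modified divisor 122: modified quotas Claybrook 8.156, Stonebridge 5.295, Rivermont 4.508, Pinehurst 6.123, Millford 5.926, Fernley 8.180, Oakdale 1.910.
Rounding down: Claybrook 8, Stonebridge 5, Rivermont 4, Pinehurst 6, Millford 5, Fernley 8, Oakdale 1 (total 37).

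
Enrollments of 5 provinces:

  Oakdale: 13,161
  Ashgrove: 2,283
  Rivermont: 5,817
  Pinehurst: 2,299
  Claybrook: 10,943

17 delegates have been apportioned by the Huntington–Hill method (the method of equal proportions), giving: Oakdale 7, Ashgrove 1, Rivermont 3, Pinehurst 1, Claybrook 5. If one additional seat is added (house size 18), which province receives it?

Claybrook

Priority for the next seat is population ÷ (√(s·(s+1))).
Priorities: Oakdale 1758.713, Ashgrove 1614.325, Rivermont 1679.223, Pinehurst 1625.638, Claybrook 1997.909.
Highest priority: Claybrook.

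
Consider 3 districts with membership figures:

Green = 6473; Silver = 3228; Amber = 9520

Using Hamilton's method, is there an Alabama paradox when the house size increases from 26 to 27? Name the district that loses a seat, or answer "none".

none

At 26 seats: Green 9, Silver 4, Amber 13.
At 27 seats: Green 9, Silver 5, Amber 13.
No district's allocation decreased.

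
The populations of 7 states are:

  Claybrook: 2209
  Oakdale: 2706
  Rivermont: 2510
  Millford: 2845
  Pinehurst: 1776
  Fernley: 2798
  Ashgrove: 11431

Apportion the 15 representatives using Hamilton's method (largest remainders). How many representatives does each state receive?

Claybrook: 1, Oakdale: 2, Rivermont: 1, Millford: 2, Pinehurst: 1, Fernley: 2, Ashgrove: 6

The standard divisor is 26275/15 ≈ 1751.667.
Standard quotas: Claybrook 1.2611, Oakdale 1.5448, Rivermont 1.4329, Millford 1.6242, Pinehurst 1.0139, Fernley 1.5973, Ashgrove 6.5258.
Lower quotas: Claybrook 1, Oakdale 1, Rivermont 1, Millford 1, Pinehurst 1, Fernley 1, Ashgrove 6 (sum 12, leaving 3 seats).
Remainders in descending order: Millford 0.6242, Fernley 0.5973, Oakdale 0.5448, Ashgrove 0.5258, Rivermont 0.4329, Claybrook 0.2611, Pinehurst 0.0139.
Largest remainders: Millford, Fernley, Oakdale receive the extra seats.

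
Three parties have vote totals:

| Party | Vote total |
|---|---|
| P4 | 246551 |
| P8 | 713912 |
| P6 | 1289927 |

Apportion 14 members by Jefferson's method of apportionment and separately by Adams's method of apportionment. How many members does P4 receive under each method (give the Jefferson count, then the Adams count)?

Jefferson: P4 1, P8 4, P6 9.
Adams: P4 2, P8 4, P6 8.
P4 gets 1 under Jefferson and 2 under Adams.

1 and 2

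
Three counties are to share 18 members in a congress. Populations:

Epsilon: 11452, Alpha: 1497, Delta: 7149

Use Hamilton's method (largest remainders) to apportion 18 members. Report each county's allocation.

Epsilon 10; Alpha 1; Delta 7

Total 20098; standard divisor 20098/18 ≈ 1116.556.
Standard quotas: Epsilon 10.2565, Alpha 1.3407, Delta 6.4027.
Lower quotas: Epsilon 10, Alpha 1, Delta 6 (sum 17, leaving 1 seat).
Remainders in descending order: Delta 0.4027, Alpha 0.3407, Epsilon 0.2565.
Largest remainder: Delta receives the extra seat.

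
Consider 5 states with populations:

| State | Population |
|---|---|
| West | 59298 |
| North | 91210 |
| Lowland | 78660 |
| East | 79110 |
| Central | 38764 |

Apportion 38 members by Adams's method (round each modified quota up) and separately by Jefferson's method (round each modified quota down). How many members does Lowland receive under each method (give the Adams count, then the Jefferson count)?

Adams: West 7, North 10, Lowland 8, East 9, Central 4.
Jefferson: West 6, North 10, Lowland 9, East 9, Central 4.
Lowland gets 8 under Adams and 9 under Jefferson.

8 and 9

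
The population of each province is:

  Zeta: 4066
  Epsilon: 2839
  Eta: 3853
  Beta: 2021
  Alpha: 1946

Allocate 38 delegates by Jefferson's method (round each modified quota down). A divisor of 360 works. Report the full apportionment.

Zeta 11; Epsilon 7; Eta 10; Beta 5; Alpha 5

With modified divisor 360: modified quotas Zeta 11.294, Epsilon 7.886, Eta 10.703, Beta 5.614, Alpha 5.406.
Rounding down: Zeta 11, Epsilon 7, Eta 10, Beta 5, Alpha 5 (total 38).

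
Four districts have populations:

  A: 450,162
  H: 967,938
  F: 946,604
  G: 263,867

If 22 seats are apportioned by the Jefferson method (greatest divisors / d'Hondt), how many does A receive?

4

Standard divisor 2628571/22 ≈ 119480.5; standard quotas: A 3.768, H 8.101, F 7.923, G 2.208.
Rounding down gives 3, 8, 7, 2 = 20 seats, so the divisor must be adjusted.
With modified divisor 110000: modified quotas A 4.092, H 8.799, F 8.605, G 2.399.
Rounding down: A 4, H 8, F 8, G 2 (total 22).
A receives 4.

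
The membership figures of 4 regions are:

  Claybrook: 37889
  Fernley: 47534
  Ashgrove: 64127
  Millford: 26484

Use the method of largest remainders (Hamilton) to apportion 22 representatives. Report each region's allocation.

Claybrook: 5; Fernley: 6; Ashgrove: 8; Millford: 3

Standard divisor: 176034 ÷ 22 ≈ 8001.545.
Standard quotas: Claybrook 4.7352, Fernley 5.9406, Ashgrove 8.0143, Millford 3.3099.
Lower quotas: Claybrook 4, Fernley 5, Ashgrove 8, Millford 3 (sum 20, leaving 2 seats).
Remainders in descending order: Fernley 0.9406, Claybrook 0.7352, Millford 0.3099, Ashgrove 0.0143.
Largest remainders: Fernley, Claybrook receive the extra seats.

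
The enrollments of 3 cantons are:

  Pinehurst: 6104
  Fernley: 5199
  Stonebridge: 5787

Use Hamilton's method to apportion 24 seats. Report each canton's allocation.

The standard divisor is 17090/24 ≈ 712.083.
Standard quotas: Pinehurst 8.5720, Fernley 7.3011, Stonebridge 8.1269.
Lower quotas: Pinehurst 8, Fernley 7, Stonebridge 8 (sum 23, leaving 1 seat).
Remainders in descending order: Pinehurst 0.5720, Fernley 0.3011, Stonebridge 0.1269.
Largest remainder: Pinehurst receives the extra seat.

Pinehurst: 9, Fernley: 7, Stonebridge: 8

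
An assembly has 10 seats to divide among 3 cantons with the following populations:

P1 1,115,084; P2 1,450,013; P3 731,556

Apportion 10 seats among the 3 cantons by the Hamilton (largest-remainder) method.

P1 3, P2 5, P3 2

Standard divisor: 3296653 ÷ 10 ≈ 329665.3.
Standard quotas: P1 3.3825, P2 4.3984, P3 2.2191.
Lower quotas: P1 3, P2 4, P3 2 (sum 9, leaving 1 seat).
Remainders in descending order: P2 0.3984, P1 0.3825, P3 0.2191.
Largest remainder: P2 receives the extra seat.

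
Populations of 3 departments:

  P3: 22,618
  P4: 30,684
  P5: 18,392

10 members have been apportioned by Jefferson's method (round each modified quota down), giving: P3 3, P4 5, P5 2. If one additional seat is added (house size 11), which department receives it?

Priority for the next seat is population ÷ (current seats + 1).
Priorities: P3 5654.500, P4 5114.000, P5 6130.667.
Highest priority: P5.

P5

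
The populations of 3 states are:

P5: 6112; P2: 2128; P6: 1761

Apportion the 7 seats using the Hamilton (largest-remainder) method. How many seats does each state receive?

Total 10001; standard divisor 10001/7 ≈ 1428.714.
Standard quotas: P5 4.2780, P2 1.4895, P6 1.2326.
Lower quotas: P5 4, P2 1, P6 1 (sum 6, leaving 1 seat).
Remainders in descending order: P2 0.4895, P5 0.2780, P6 0.2326.
Largest remainder: P2 receives the extra seat.

P5=4, P2=2, P6=1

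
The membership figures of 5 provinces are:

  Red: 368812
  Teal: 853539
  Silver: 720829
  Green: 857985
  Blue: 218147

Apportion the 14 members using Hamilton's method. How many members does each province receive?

The standard divisor is 3019312/14 ≈ 215665.143.
Standard quotas: Red 1.7101, Teal 3.9577, Silver 3.3424, Green 3.9783, Blue 1.0115.
Lower quotas: Red 1, Teal 3, Silver 3, Green 3, Blue 1 (sum 11, leaving 3 seats).
Remainders in descending order: Green 0.9783, Teal 0.9577, Red 0.7101, Silver 0.3424, Blue 0.0115.
The surplus seats go to Green, Teal, Red.

Red 2; Teal 4; Silver 3; Green 4; Blue 1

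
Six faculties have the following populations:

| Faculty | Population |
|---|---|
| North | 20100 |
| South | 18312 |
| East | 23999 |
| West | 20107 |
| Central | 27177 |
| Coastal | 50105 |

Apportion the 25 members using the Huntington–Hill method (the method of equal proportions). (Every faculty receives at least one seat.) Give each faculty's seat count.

North 3, South 3, East 4, West 3, Central 4, Coastal 8

With divisor 6386: modified quotas North 3.148, South 2.868, East 3.758, West 3.149, Central 4.256, Coastal 7.846.
Geometric-mean thresholds: North √(3·4)=3.464, South √(2·3)=2.449, East √(3·4)=3.464, West √(3·4)=3.464, Central √(4·5)=4.472, Coastal √(7·8)=7.483.
Each quota rounded against its threshold gives North 3, South 3, East 4, West 3, Central 4, Coastal 8 (total 25).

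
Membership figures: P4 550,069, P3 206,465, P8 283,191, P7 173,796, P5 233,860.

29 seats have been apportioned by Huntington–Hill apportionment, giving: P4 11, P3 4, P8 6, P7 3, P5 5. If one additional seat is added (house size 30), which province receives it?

Priority for the next seat is population ÷ (√(s·(s+1))).
Priorities: P4 47877.361, P3 46166.977, P8 43697.320, P7 50170.584, P5 42696.799.
Highest priority: P7.

P7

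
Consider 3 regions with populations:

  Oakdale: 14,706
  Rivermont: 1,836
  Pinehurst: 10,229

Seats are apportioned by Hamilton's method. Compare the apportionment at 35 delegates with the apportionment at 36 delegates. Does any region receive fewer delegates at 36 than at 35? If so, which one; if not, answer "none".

At 35 seats: Oakdale 19, Rivermont 3, Pinehurst 13.
At 36 seats: Oakdale 20, Rivermont 2, Pinehurst 14.
Rivermont drops from 3 to 2.

Rivermont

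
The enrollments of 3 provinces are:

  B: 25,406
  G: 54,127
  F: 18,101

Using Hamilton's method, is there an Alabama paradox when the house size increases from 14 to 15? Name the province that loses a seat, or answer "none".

none

At 14 seats: B 4, G 8, F 2.
At 15 seats: B 4, G 8, F 3.
No province's allocation decreased.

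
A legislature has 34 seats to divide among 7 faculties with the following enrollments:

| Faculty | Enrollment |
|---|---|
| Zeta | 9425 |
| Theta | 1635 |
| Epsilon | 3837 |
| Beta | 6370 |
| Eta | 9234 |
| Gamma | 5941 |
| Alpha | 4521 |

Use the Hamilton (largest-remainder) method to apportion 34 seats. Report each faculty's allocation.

Zeta 8, Theta 1, Epsilon 3, Beta 5, Eta 8, Gamma 5, Alpha 4

Standard divisor: 40963 ÷ 34 ≈ 1204.794.
Standard quotas: Zeta 7.8229, Theta 1.3571, Epsilon 3.1848, Beta 5.2872, Eta 7.6644, Gamma 4.9311, Alpha 3.7525.
Lower quotas: Zeta 7, Theta 1, Epsilon 3, Beta 5, Eta 7, Gamma 4, Alpha 3 (sum 30, leaving 4 seats).
Remainders in descending order: Gamma 0.9311, Zeta 0.8229, Alpha 0.7525, Eta 0.6644, Theta 0.3571, Beta 0.2872, Epsilon 0.1848.
The surplus seats go to Gamma, Zeta, Alpha, Eta.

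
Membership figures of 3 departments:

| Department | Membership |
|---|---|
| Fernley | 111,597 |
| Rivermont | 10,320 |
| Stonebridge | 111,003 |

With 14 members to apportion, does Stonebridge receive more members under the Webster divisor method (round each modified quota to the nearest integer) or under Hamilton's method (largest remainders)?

Webster: Fernley 7, Rivermont 1, Stonebridge 6.
Hamilton: Fernley 7, Rivermont 0, Stonebridge 7.
Stonebridge gets 6 under Webster and 7 under Hamilton.

Hamilton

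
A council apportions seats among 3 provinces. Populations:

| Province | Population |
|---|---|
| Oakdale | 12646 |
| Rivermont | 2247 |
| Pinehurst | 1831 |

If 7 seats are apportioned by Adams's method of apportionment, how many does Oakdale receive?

5

Standard divisor 16724/7 ≈ 2389.143; standard quotas: Oakdale 5.293, Rivermont 0.941, Pinehurst 0.766.
Rounding up gives 6, 1, 1 = 8 seats, so the divisor must be adjusted.
With modified divisor 2800: modified quotas Oakdale 4.516, Rivermont 0.802, Pinehurst 0.654.
Rounding up: Oakdale 5, Rivermont 1, Pinehurst 1 (total 7).
Oakdale receives 5.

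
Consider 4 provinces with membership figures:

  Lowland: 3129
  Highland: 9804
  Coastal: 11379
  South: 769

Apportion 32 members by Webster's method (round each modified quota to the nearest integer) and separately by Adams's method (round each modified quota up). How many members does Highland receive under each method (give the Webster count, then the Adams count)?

Webster: Lowland 4, Highland 12, Coastal 15, South 1.
Adams: Lowland 4, Highland 13, Coastal 14, South 1.
Highland gets 12 under Webster and 13 under Adams.

12 and 13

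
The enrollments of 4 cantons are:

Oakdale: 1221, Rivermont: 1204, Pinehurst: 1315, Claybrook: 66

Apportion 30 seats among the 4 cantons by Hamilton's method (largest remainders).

The standard divisor is 3806/30 ≈ 126.867.
Standard quotas: Oakdale 9.624, Rivermont 9.490, Pinehurst 10.365, Claybrook 0.520.
Lower quotas: Oakdale 9, Rivermont 9, Pinehurst 10, Claybrook 0 (sum 28, leaving 2 seats).
Remainders in descending order: Oakdale 0.624, Claybrook 0.520, Rivermont 0.490, Pinehurst 0.365.
Largest remainders: Oakdale, Claybrook receive the extra seats.

Oakdale 10, Rivermont 9, Pinehurst 10, Claybrook 1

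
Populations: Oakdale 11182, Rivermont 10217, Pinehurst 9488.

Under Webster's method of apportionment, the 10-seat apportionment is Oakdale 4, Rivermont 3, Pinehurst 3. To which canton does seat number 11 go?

Priority for the next seat is population ÷ (current seats + 0.5).
Priorities: Oakdale 2484.889, Rivermont 2919.143, Pinehurst 2710.857.
Highest priority: Rivermont.

Rivermont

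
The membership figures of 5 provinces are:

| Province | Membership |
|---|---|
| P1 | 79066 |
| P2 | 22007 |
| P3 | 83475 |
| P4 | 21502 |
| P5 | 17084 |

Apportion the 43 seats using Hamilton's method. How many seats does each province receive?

The standard divisor is 223134/43 ≈ 5189.163.
Standard quotas: P1 15.2368, P2 4.2410, P3 16.0864, P4 4.1436, P5 3.2922.
Lower quotas: P1 15, P2 4, P3 16, P4 4, P5 3 (sum 42, leaving 1 seat).
Remainders in descending order: P5 0.2922, P2 0.2410, P1 0.2368, P4 0.1436, P3 0.0864.
The surplus seat goes to P5.

P1 15, P2 4, P3 16, P4 4, P5 4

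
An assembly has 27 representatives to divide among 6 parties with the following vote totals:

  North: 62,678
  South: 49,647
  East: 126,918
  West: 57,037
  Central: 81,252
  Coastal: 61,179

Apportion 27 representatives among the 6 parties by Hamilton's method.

North 4; South 3; East 8; West 3; Central 5; Coastal 4

Total 438711; standard divisor 438711/27 ≈ 16248.556.
Standard quotas: North 3.8575, South 3.0555, East 7.8110, West 3.5103, Central 5.0006, Coastal 3.7652.
Lower quotas: North 3, South 3, East 7, West 3, Central 5, Coastal 3 (sum 24, leaving 3 seats).
Remainders in descending order: North 0.8575, East 0.8110, Coastal 0.7652, West 0.5103, South 0.0555, Central 0.0006.
Largest remainders: North, East, Coastal receive the extra seats.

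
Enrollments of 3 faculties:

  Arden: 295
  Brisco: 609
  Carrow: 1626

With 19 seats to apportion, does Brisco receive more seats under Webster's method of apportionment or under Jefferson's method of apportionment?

Webster: Arden 2, Brisco 5, Carrow 12.
Jefferson: Arden 2, Brisco 4, Carrow 13.
Brisco gets 5 under Webster and 4 under Jefferson.

Webster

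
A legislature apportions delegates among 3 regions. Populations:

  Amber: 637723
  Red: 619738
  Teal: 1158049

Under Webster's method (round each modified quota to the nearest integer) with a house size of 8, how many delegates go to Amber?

Standard divisor 2415510/8 ≈ 301938.75; standard quotas: Amber 2.112, Red 2.053, Teal 3.835.
Rounding to the nearest integer gives Amber 2, Red 2, Teal 4 — total 8, matching the house size, so no adjustment is needed.
Amber receives 2.

2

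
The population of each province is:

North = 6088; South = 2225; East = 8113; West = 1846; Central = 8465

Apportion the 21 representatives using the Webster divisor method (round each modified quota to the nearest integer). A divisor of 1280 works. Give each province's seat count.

With modified divisor 1280: modified quotas North 4.756, South 1.738, East 6.338, West 1.442, Central 6.613.
Rounding to the nearest integer: North 5, South 2, East 6, West 1, Central 7 (total 21).

North 5, South 2, East 6, West 1, Central 7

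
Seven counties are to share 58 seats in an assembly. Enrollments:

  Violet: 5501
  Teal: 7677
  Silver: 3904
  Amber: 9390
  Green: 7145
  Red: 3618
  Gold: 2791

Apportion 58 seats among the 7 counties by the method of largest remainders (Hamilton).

Violet: 8; Teal: 11; Silver: 6; Amber: 14; Green: 10; Red: 5; Gold: 4

Standard divisor: 40026 ÷ 58 ≈ 690.103.
Standard quotas: Violet 7.9713, Teal 11.1244, Silver 5.6571, Amber 13.6067, Green 10.3535, Red 5.2427, Gold 4.0443.
Lower quotas: Violet 7, Teal 11, Silver 5, Amber 13, Green 10, Red 5, Gold 4 (sum 55, leaving 3 seats).
Remainders in descending order: Violet 0.9713, Silver 0.6571, Amber 0.6067, Green 0.3535, Red 0.2427, Teal 0.1244, Gold 0.0443.
Largest remainders: Violet, Silver, Amber receive the extra seats.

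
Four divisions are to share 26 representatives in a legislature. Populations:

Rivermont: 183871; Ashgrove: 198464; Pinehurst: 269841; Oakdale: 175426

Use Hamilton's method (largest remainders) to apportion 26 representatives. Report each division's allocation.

Rivermont: 6, Ashgrove: 6, Pinehurst: 8, Oakdale: 6

The standard divisor is 827602/26 ≈ 31830.846.
Standard quotas: Rivermont 5.7765, Ashgrove 6.2350, Pinehurst 8.4773, Oakdale 5.5112.
Lower quotas: Rivermont 5, Ashgrove 6, Pinehurst 8, Oakdale 5 (sum 24, leaving 2 seats).
Remainders in descending order: Rivermont 0.7765, Oakdale 0.5112, Pinehurst 0.4773, Ashgrove 0.2350.
Largest remainders: Rivermont, Oakdale receive the extra seats.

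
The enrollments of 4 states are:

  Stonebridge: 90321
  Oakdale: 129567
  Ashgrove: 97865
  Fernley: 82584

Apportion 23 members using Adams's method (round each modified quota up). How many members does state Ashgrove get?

6

Standard divisor 400337/23 ≈ 17405.957; standard quotas: Stonebridge 5.189, Oakdale 7.444, Ashgrove 5.623, Fernley 4.745.
Rounding up gives 6, 8, 6, 5 = 25 seats, so the divisor must be adjusted.
With modified divisor 19000: modified quotas Stonebridge 4.754, Oakdale 6.819, Ashgrove 5.151, Fernley 4.347.
Rounding up: Stonebridge 5, Oakdale 7, Ashgrove 6, Fernley 5 (total 23).
Ashgrove receives 6.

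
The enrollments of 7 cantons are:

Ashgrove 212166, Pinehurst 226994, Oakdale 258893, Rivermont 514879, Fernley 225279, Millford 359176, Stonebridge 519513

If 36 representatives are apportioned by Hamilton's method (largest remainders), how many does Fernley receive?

Total 2316900; standard divisor 2316900/36 ≈ 64358.333.
Standard quotas: Ashgrove 3.2966, Pinehurst 3.5270, Oakdale 4.0227, Rivermont 8.0002, Fernley 3.5004, Millford 5.5809, Stonebridge 8.0722.
Lower quotas: Ashgrove 3, Pinehurst 3, Oakdale 4, Rivermont 8, Fernley 3, Millford 5, Stonebridge 8 (sum 34, leaving 2 seats).
Remainders in descending order: Millford 0.5809, Pinehurst 0.5270, Fernley 0.5004, Ashgrove 0.2966, Stonebridge 0.0722, Oakdale 0.0227, Rivermont 0.0002.
The surplus seats go to Millford, Pinehurst.
Fernley receives 3.

3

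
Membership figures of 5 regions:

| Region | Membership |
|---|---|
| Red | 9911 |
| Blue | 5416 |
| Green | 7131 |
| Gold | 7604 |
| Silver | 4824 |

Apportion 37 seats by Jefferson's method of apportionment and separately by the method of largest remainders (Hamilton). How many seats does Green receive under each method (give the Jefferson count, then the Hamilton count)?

7 and 8

Jefferson: Red 11, Blue 6, Green 7, Gold 8, Silver 5.
Hamilton: Red 10, Blue 6, Green 8, Gold 8, Silver 5.
Green gets 7 under Jefferson and 8 under Hamilton.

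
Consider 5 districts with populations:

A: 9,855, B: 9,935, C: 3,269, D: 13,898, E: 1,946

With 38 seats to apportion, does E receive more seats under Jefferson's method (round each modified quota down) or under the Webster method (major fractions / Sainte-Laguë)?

Jefferson: A 10, B 10, C 3, D 14, E 1.
Webster: A 10, B 10, C 3, D 13, E 2.
E gets 1 under Jefferson and 2 under Webster.

Webster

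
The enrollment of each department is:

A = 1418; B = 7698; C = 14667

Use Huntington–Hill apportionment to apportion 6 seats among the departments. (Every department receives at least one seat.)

A 1; B 2; C 3

With divisor 4839: modified quotas A 0.293, B 1.591, C 3.031.
Geometric-mean thresholds: A (min 1), B √(1·2)=1.414, C √(3·4)=3.464.
Each quota rounded against its threshold gives A 1, B 2, C 3 (total 6).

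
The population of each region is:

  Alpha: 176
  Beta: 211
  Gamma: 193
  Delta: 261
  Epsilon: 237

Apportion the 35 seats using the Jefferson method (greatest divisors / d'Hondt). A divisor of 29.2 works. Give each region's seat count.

Alpha 6; Beta 7; Gamma 6; Delta 8; Epsilon 8

With modified divisor 29.2: modified quotas Alpha 6.027, Beta 7.226, Gamma 6.610, Delta 8.938, Epsilon 8.116.
Rounding down: Alpha 6, Beta 7, Gamma 6, Delta 8, Epsilon 8 (total 35).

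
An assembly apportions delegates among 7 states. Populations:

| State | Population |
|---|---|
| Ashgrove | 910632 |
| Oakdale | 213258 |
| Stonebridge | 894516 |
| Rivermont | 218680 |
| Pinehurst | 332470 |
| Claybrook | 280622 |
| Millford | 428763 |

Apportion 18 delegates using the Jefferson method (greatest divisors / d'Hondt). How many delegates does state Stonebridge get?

Standard divisor 3278941/18 ≈ 182163.389; standard quotas: Ashgrove 4.999, Oakdale 1.171, Stonebridge 4.911, Rivermont 1.200, Pinehurst 1.825, Claybrook 1.540, Millford 2.354.
Rounding down gives 4, 1, 4, 1, 1, 1, 2 = 14 seats, so the divisor must be adjusted.
With modified divisor 150400: modified quotas Ashgrove 6.055, Oakdale 1.418, Stonebridge 5.948, Rivermont 1.454, Pinehurst 2.211, Claybrook 1.866, Millford 2.851.
Rounding down: Ashgrove 6, Oakdale 1, Stonebridge 5, Rivermont 1, Pinehurst 2, Claybrook 1, Millford 2 (total 18).
Stonebridge receives 5.

5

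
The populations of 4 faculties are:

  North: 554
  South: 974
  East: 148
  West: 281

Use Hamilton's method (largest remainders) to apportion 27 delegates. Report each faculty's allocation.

North: 8, South: 13, East: 2, West: 4

The standard divisor is 1957/27 ≈ 72.481.
Standard quotas: North 7.643, South 13.438, East 2.042, West 3.877.
Lower quotas: North 7, South 13, East 2, West 3 (sum 25, leaving 2 seats).
Remainders in descending order: West 0.877, North 0.643, South 0.438, East 0.042.
Largest remainders: West, North receive the extra seats.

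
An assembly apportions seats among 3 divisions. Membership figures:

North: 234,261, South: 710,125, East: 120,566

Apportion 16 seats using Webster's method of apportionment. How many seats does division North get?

Standard divisor 1064952/16 ≈ 66559.5; standard quotas: North 3.520, South 10.669, East 1.811.
Rounding to the nearest integer gives 4, 11, 2 = 17 seats, so the divisor must be adjusted.
With modified divisor 67421.2: modified quotas North 3.475, South 10.533, East 1.788.
Rounding to the nearest integer: North 3, South 11, East 2 (total 16).
North receives 3.

3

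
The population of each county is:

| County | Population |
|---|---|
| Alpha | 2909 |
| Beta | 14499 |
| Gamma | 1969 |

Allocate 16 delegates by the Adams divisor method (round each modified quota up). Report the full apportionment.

Standard divisor 19377/16 ≈ 1211.062; standard quotas: Alpha 2.402, Beta 11.972, Gamma 1.626.
Rounding up gives 3, 12, 2 = 17 seats, so the divisor must be adjusted.
With modified divisor 1400: modified quotas Alpha 2.078, Beta 10.356, Gamma 1.406.
Rounding up: Alpha 3, Beta 11, Gamma 2 (total 16).

Alpha 3, Beta 11, Gamma 2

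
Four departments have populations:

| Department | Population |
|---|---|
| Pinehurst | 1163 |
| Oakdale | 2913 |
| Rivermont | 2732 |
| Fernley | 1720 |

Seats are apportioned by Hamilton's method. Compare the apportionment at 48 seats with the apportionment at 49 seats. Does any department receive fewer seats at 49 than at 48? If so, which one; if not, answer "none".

Pinehurst

At 48 seats: Pinehurst 7, Oakdale 16, Rivermont 15, Fernley 10.
At 49 seats: Pinehurst 6, Oakdale 17, Rivermont 16, Fernley 10.
Pinehurst drops from 7 to 6.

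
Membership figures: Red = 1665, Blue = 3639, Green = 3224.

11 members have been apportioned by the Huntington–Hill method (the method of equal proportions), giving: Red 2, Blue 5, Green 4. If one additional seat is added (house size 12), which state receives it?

Priority for the next seat is population ÷ (√(s·(s+1))).
Priorities: Red 679.733, Blue 664.387, Green 720.908.
Highest priority: Green.

Green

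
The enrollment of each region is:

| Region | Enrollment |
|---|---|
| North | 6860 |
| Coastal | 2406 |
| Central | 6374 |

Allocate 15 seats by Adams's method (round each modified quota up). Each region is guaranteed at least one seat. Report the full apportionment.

Standard divisor 15640/15 ≈ 1042.667; standard quotas: North 6.579, Coastal 2.308, Central 6.113.
Rounding up gives 7, 3, 7 = 17 seats, so the divisor must be adjusted.
With modified divisor 1170: modified quotas North 5.863, Coastal 2.056, Central 5.448.
Rounding up: North 6, Coastal 3, Central 6 (total 15).

North 6; Coastal 3; Central 6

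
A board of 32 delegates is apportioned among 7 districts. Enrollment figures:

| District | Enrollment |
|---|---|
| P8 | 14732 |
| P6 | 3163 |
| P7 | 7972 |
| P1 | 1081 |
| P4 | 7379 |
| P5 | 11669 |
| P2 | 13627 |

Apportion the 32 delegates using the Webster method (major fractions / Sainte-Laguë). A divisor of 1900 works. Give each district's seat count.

With modified divisor 1900: modified quotas P8 7.754, P6 1.665, P7 4.196, P1 0.569, P4 3.884, P5 6.142, P2 7.172.
Rounding to the nearest integer: P8 8, P6 2, P7 4, P1 1, P4 4, P5 6, P2 7 (total 32).

P8=8; P6=2; P7=4; P1=1; P4=4; P5=6; P2=7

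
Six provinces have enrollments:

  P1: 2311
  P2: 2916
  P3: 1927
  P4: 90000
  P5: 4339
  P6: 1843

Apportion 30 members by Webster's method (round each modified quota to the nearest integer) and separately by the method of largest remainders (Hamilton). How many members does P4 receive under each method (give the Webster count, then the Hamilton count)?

Webster: P1 1, P2 1, P3 1, P4 25, P5 1, P6 1.
Hamilton: P1 1, P2 1, P3 1, P4 26, P5 1, P6 0.
P4 gets 25 under Webster and 26 under Hamilton.

25 and 26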